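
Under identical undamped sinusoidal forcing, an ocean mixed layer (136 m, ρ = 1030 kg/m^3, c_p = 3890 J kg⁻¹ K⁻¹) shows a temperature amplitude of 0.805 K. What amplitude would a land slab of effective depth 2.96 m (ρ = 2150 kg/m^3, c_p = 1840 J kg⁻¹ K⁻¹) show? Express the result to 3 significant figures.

C_ocean = 5.45×10^8 J/(m²·K); C_land = 1.17×10^7 J/(m²·K).
A ∝ 1/C ⇒ A_land = A_ocean × C_ocean/C_land = 0.805 × 46.5 = 37.5 K.

37.5 K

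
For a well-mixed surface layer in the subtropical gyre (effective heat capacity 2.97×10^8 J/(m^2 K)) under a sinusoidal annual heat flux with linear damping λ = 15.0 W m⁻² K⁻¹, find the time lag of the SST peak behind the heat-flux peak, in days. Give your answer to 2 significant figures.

77 days

Areal heat capacity C = 2.97×10^8 J/(m^2 K) (given).
ω = 2π / 3.15×10^7 s = 1.99×10^-7 s⁻¹.
Phase lag φ = arctan(Cω/λ) = arctan(59.2/15.0) = 1.32 rad.
Time lag = φ / ω = 1.32 / 1.99×10^-7 = 6.64×10^6 s = 76.8 days.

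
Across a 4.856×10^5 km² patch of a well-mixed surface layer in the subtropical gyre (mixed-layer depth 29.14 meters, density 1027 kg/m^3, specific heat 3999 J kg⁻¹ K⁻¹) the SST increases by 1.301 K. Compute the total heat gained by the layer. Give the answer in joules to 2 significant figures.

Areal heat capacity C = ρ c_p D = 1027 × 3999 × 29.14 = 1.20×10^8 J/(m^2 K).
Heat per unit area: q = C ΔT = 1.20×10^8 × 1.301 = 1.56×10^8 J/m².
Total heat: Q = q × A = 1.56×10^8 × (4.856×10^5 × 10⁶ m²) = 7.56×10^19 J.

7.6×10^19 J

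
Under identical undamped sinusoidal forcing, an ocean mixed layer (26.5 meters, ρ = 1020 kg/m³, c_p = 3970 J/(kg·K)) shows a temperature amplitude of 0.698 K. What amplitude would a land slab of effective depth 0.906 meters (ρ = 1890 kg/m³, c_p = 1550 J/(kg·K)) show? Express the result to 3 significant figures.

C_ocean = 1.07×10^8 J/(m²·K); C_land = 2.65×10^6 J/(m²·K).
A ∝ 1/C ⇒ A_land = A_ocean × C_ocean/C_land = 0.698 × 40.4 = 28.2 K.

28.2 K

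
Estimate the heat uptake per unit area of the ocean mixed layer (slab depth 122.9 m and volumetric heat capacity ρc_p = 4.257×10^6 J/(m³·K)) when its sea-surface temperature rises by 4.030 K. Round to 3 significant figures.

2.11×10^9

Areal heat capacity C = ρc_p × D = 4.257×10^6 × 122.9 = 5.23×10^8 J m⁻² K⁻¹.
ΔQ = C ΔT = 5.23×10^8 × 4.030 = 2.11×10^9 J/m².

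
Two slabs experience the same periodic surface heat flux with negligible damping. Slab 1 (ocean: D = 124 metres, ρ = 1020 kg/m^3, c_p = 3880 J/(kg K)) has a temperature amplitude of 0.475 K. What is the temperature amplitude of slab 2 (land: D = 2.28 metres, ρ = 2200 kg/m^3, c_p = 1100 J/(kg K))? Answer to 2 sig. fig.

42 K

C_ocean = 4.91×10^8 J/(m²·K); C_land = 5.52×10^6 J/(m²·K).
A ∝ 1/C ⇒ A_land = A_ocean × C_ocean/C_land = 0.475 × 88.9 = 42.2 K.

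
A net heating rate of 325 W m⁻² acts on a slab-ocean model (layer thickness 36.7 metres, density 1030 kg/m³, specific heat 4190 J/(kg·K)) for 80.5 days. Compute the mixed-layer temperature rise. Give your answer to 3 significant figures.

14.3 K

Areal heat capacity C = ρ c_p D = 1030 × 4190 × 36.7 = 1.58×10^8 J/(m²·K).
Net heat input Q = F Δt = 325 × (80.5 days × 86400 s/day) = 2.26×10^9 J/m².
ΔT = Q / C = 2.26×10^9 / 1.58×10^8 = 14.3 K.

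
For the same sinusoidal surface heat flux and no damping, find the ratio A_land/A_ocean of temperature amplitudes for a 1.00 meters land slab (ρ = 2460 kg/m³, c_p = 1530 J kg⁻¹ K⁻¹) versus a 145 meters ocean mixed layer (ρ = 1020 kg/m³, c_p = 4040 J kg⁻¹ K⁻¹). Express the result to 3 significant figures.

159

C_ocean = 1020 × 4040 × 145 = 5.98×10^8 J/(m²·K).
C_land = 2460 × 1530 × 1.00 = 3.76×10^6 J/(m²·K).
Undamped amplitude ∝ 1/C, so A_land/A_ocean = C_ocean/C_land = 159.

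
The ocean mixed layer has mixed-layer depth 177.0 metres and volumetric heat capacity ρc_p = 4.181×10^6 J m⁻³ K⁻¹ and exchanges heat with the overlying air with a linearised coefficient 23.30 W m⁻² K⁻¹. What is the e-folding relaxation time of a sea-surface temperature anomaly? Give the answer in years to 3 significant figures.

1.01 years

Areal heat capacity C = ρc_p × D = 4.181×10^6 × 177.0 = 7.40×10^8 J m⁻² K⁻¹.
Relaxation time τ = C / λ = 7.40×10^8 / 23.30 = 3.18×10^7 s.
In years: 3.18×10^7 s / (3.156×10^7 s/year) = 1.01 years.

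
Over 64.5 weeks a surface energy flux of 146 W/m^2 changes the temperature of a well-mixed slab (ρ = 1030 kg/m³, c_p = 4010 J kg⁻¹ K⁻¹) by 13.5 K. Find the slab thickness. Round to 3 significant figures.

102 m

Heat input Q = F Δt = 146 × 3.90×10^7 s = 5.70×10^9 J/m².
Required areal heat capacity C = Q / ΔT = 4.22×10^8 J/(m²·K).
Depth D = C / (ρ c_p) = 4.22×10^8 / (1030 × 4010) = 102 m.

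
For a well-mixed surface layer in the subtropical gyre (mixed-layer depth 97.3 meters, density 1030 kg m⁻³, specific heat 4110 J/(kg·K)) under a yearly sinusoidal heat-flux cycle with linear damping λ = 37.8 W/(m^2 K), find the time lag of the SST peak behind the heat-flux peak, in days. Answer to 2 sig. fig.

Areal heat capacity C = ρ c_p D = 1030 × 4110 × 97.3 = 4.12×10^8 J m⁻² K⁻¹.
ω = 2π / 3.15×10^7 s = 1.99×10^-7 s⁻¹.
Phase lag φ = arctan(Cω/λ) = arctan(82.1/37.8) = 1.14 rad.
Time lag = φ / ω = 1.14 / 1.99×10^-7 = 5.72×10^6 s = 66.2 days.

66 days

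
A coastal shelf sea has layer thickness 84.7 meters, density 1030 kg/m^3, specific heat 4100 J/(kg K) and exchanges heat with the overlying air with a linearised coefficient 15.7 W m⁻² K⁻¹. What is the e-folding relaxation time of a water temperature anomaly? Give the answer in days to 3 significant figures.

264 days

Areal heat capacity C = ρ c_p D = 1030 × 4100 × 84.7 = 3.58×10^8 J/(m²·K).
Relaxation time τ = C / λ = 3.58×10^8 / 15.7 = 2.28×10^7 s.
In days: 2.28×10^7 s / (86400 s/day) = 264 days.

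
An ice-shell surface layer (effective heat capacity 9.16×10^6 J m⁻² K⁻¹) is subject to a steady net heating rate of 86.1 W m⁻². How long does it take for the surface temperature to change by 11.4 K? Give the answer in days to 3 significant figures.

14.0 days

Areal heat capacity C = 9.16×10^6 J m⁻² K⁻¹ (given).
Time required: Δt = C ΔT / F = 9.16×10^6 × 11.4 / 86.1 = 1.21×10^6 s.
In days: 1.21×10^6 s / (86400 s/day) = 14.0 days.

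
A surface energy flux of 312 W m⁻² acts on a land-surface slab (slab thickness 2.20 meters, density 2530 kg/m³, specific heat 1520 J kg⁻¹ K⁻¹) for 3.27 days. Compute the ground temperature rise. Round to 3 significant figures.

10.4 K

Areal heat capacity C = ρ c_p D = 2530 × 1520 × 2.20 = 8.46×10^6 J/(m²·K).
Net heat input Q = F Δt = 312 × (3.27 days × 86400 s/day) = 8.81×10^7 J/m².
ΔT = Q / C = 8.81×10^7 / 8.46×10^6 = 10.4 K.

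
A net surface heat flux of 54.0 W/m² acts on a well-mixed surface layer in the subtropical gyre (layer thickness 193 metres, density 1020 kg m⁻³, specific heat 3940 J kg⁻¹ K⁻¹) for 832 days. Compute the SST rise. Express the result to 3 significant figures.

5.00 K

Areal heat capacity C = ρ c_p D = 1020 × 3940 × 193 = 7.76×10^8 J m⁻² K⁻¹.
Net heat input Q = F Δt = 54.0 × (832 days × 86400 s/day) = 3.88×10^9 J/m².
ΔT = Q / C = 3.88×10^9 / 7.76×10^8 = 5.00 K.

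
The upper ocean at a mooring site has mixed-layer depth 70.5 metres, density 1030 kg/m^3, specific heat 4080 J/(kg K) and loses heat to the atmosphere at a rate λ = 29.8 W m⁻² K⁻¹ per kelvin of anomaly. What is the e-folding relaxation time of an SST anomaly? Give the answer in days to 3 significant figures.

Areal heat capacity C = ρ c_p D = 1030 × 4080 × 70.5 = 2.96×10^8 J m⁻² K⁻¹.
Relaxation time τ = C / λ = 2.96×10^8 / 29.8 = 9.94×10^6 s.
In days: 9.94×10^6 s / (86400 s/day) = 115 days.

115 days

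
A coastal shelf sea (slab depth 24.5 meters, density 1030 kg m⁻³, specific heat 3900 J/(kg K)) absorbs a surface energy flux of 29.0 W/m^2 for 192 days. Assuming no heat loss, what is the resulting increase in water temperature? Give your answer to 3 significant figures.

Areal heat capacity C = ρ c_p D = 1030 × 3900 × 24.5 = 9.84×10^7 J/(m²·K).
Net heat input Q = F Δt = 29.0 × (192 days × 86400 s/day) = 4.81×10^8 J/m².
ΔT = Q / C = 4.81×10^8 / 9.84×10^7 = 4.89 K.

4.89 K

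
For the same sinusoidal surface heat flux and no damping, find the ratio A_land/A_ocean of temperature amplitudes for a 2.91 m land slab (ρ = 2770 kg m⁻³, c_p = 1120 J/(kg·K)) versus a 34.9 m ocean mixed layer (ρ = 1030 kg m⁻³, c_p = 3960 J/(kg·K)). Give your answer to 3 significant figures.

C_ocean = 1030 × 3960 × 34.9 = 1.42×10^8 J/(m²·K).
C_land = 2770 × 1120 × 2.91 = 9.03×10^6 J/(m²·K).
Undamped amplitude ∝ 1/C, so A_land/A_ocean = C_ocean/C_land = 15.8.

15.8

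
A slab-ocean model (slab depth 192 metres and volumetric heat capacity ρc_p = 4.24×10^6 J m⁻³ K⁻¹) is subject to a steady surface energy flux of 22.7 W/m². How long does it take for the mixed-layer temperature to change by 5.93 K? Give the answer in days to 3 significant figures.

2460 days

Areal heat capacity C = ρc_p × D = 4.24×10^6 × 192 = 8.14×10^8 J/(m^2 K).
Time required: Δt = C ΔT / F = 8.14×10^8 × 5.93 / 22.7 = 2.13×10^8 s.
In days: 2.13×10^8 s / (86400 s/day) = 2460 days.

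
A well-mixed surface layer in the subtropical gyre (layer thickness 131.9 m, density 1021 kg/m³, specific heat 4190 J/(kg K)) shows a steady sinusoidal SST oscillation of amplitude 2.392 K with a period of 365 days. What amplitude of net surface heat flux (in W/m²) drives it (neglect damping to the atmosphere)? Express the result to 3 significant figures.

269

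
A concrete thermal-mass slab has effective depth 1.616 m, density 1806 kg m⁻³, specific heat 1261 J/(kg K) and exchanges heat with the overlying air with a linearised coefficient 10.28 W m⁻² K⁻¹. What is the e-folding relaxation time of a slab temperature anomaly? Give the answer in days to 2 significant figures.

4.1 days

Areal heat capacity C = ρ c_p D = 1806 × 1261 × 1.616 = 3.68×10^6 J/(m^2 K).
Relaxation time τ = C / λ = 3.68×10^6 / 10.28 = 3.58×10^5 s.
In days: 3.58×10^5 s / (86400 s/day) = 4.14 days.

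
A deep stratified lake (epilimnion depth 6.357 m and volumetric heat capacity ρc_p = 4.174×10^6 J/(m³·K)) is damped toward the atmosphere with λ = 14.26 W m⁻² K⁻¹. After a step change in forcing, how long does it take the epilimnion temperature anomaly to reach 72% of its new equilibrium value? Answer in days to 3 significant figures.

Areal heat capacity C = ρc_p × D = 4.174×10^6 × 6.357 = 2.65×10^7 J/(m^2 K).
τ = C / λ = 2.65×10^7 / 14.26 = 1.86×10^6 s.
Fraction reached: 1 − e^(−t/τ) = 0.72 ⇒ t = −τ ln(1 − 0.72) = τ × 1.27.
t = 2.37×10^6 s = 27.4 days.

27.4 days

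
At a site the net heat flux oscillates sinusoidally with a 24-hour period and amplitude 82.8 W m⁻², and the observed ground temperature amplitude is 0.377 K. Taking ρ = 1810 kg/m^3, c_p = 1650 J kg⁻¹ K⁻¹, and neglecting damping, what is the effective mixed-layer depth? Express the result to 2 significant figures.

1.0 m

ω = 2π / 86400 s = 7.27×10^-5 s⁻¹.
Required C = F₀ / (A ω) = 82.8 / (0.377 × 7.27×10^-5) = 3.02×10^6 J/(m²·K).
D = C / (ρ c_p) = 3.02×10^6 / (1810 × 1650) = 1.01 m.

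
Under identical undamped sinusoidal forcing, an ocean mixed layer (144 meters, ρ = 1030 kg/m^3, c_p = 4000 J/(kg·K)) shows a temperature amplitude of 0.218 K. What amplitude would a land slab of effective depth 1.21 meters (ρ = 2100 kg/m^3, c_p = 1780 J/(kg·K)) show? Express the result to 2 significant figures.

C_ocean = 5.93×10^8 J/(m²·K); C_land = 4.52×10^6 J/(m²·K).
A ∝ 1/C ⇒ A_land = A_ocean × C_ocean/C_land = 0.218 × 131 = 28.6 K.

29 K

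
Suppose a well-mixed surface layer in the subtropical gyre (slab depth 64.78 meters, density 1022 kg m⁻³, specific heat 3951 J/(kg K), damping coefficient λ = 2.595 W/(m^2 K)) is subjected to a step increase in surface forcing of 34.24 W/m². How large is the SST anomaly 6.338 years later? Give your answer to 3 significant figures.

Areal heat capacity C = ρ c_p D = 1022 × 3951 × 64.78 = 2.62×10^8 J m⁻² K⁻¹.
τ = C / λ = 2.62×10^8 / 2.595 = 1.01×10^8 s.
Equilibrium anomaly ΔT_eq = F / λ = 34.24 / 2.595 = 13.2 K.
t = 6.338 years = 2.00×10^8 s, so t/τ = 1.98.
ΔT(t) = ΔT_eq (1 − e^(−t/τ)) = 13.2 × (1 − e^−1.98) = 11.4 K.

11.4 K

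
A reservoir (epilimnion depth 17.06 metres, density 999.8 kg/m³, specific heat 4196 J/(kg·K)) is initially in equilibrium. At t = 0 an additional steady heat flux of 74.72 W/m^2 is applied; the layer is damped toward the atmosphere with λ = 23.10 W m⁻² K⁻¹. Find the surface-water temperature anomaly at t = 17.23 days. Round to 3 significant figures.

1.23 K

Areal heat capacity C = ρ c_p D = 999.8 × 4196 × 17.06 = 7.16×10^7 J/(m²·K).
τ = C / λ = 7.16×10^7 / 23.10 = 3.10×10^6 s.
Equilibrium anomaly ΔT_eq = F / λ = 74.72 / 23.10 = 3.23 K.
t = 17.23 days = 1.49×10^6 s, so t/τ = 0.480.
ΔT(t) = ΔT_eq (1 − e^(−t/τ)) = 3.23 × (1 − e^−0.480) = 1.23 K.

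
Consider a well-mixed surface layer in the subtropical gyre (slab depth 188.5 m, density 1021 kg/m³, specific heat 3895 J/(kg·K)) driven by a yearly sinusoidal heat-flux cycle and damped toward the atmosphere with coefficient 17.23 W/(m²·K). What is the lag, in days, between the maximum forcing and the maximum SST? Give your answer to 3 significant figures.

84.6 days

Areal heat capacity C = ρ c_p D = 1021 × 3895 × 188.5 = 7.50×10^8 J/(m²·K).
ω = 2π / 3.15×10^7 s = 1.99×10^-7 s⁻¹.
Phase lag φ = arctan(Cω/λ) = arctan(149/17.23) = 1.46 rad.
Time lag = φ / ω = 1.46 / 1.99×10^-7 = 7.31×10^6 s = 84.6 days.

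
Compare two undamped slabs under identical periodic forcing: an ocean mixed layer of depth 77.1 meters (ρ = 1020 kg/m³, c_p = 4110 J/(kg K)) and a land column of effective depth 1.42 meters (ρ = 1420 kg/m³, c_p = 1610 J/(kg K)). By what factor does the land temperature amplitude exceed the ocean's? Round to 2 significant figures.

C_ocean = 1020 × 4110 × 77.1 = 3.23×10^8 J/(m²·K).
C_land = 1420 × 1610 × 1.42 = 3.25×10^6 J/(m²·K).
Undamped amplitude ∝ 1/C, so A_land/A_ocean = C_ocean/C_land = 99.6.

100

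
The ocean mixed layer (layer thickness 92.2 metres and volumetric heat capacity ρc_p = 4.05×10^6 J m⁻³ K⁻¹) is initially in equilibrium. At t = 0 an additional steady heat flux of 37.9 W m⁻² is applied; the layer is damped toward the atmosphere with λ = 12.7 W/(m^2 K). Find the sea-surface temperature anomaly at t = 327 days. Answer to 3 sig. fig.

1.84 K

Areal heat capacity C = ρc_p × D = 4.05×10^6 × 92.2 = 3.73×10^8 J/(m^2 K).
τ = C / λ = 3.73×10^8 / 12.7 = 2.94×10^7 s.
Equilibrium anomaly ΔT_eq = F / λ = 37.9 / 12.7 = 2.98 K.
t = 327 days = 2.83×10^7 s, so t/τ = 0.961.
ΔT(t) = ΔT_eq (1 − e^(−t/τ)) = 2.98 × (1 − e^−0.961) = 1.84 K.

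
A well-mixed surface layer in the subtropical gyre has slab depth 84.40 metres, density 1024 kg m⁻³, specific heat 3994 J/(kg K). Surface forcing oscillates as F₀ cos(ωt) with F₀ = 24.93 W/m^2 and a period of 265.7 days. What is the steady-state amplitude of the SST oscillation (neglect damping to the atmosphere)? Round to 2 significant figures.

0.26 K

Areal heat capacity C = ρ c_p D = 1024 × 3994 × 84.40 = 3.45×10^8 J/(m^2 K).
Angular frequency ω = 2π / T = 2π / 2.30×10^7 s = 2.74×10^-7 s⁻¹.
Cω = 3.45×10^8 × 2.74×10^-7 = 94.5 W/(m²·K).
Amplitude A = F₀ / (Cω) = 24.93 / 94.5 = 0.264 K.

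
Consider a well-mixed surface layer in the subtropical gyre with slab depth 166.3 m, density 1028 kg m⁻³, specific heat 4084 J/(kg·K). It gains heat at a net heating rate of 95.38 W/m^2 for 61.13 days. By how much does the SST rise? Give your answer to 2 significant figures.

0.72 K

Areal heat capacity C = ρ c_p D = 1028 × 4084 × 166.3 = 6.98×10^8 J/(m²·K).
Net heat input Q = F Δt = 95.38 × (61.13 days × 86400 s/day) = 5.04×10^8 J/m².
ΔT = Q / C = 5.04×10^8 / 6.98×10^8 = 0.722 K.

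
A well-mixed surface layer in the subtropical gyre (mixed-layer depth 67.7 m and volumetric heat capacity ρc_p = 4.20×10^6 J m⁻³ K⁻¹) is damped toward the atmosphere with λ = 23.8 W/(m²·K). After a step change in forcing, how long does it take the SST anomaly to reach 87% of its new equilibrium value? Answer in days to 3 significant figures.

282 days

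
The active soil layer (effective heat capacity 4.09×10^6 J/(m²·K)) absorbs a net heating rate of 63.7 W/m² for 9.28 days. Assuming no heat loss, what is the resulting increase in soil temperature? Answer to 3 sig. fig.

12.5 K

Areal heat capacity C = 4.09×10^6 J/(m²·K) (given).
Net heat input Q = F Δt = 63.7 × (9.28 days × 86400 s/day) = 5.11×10^7 J/m².
ΔT = Q / C = 5.11×10^7 / 4.09×10^6 = 12.5 K.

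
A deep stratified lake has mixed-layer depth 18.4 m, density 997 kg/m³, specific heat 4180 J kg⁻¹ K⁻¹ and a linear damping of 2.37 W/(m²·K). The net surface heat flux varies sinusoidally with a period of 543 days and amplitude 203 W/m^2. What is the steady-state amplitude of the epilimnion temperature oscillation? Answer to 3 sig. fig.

19.3 K

Areal heat capacity C = ρ c_p D = 997 × 4180 × 18.4 = 7.67×10^7 J/(m²·K).
Angular frequency ω = 2π / T = 2π / 4.69×10^7 s = 1.34×10^-7 s⁻¹.
√((Cω)² + λ²) = √((10.3)² + 2.37²) = 10.5 W/(m²·K).
Amplitude A = F₀ / √((Cω)²+λ²) = 203 / 10.5 = 19.3 K.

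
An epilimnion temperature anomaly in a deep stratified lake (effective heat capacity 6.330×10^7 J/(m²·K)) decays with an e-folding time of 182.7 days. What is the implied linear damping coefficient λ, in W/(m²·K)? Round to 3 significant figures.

4.01

Areal heat capacity C = 6.330×10^7 J/(m²·K) (given).
τ = 182.7 days = 1.58×10^7 s.
λ = C / τ = 6.33×10^7 / 1.58×10^7 = 4.01 W/(m²·K).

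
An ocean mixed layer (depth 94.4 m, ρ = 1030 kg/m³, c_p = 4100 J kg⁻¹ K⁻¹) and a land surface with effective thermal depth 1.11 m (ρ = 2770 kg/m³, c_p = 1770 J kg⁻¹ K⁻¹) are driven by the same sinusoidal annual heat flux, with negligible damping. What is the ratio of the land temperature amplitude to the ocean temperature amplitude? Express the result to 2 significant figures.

C_ocean = 1030 × 4100 × 94.4 = 3.99×10^8 J/(m²·K).
C_land = 2770 × 1770 × 1.11 = 5.44×10^6 J/(m²·K).
Undamped amplitude ∝ 1/C, so A_land/A_ocean = C_ocean/C_land = 73.3.

73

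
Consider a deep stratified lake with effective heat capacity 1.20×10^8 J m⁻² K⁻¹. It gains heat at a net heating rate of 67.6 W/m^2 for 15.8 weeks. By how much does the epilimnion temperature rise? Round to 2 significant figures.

5.4 K

Areal heat capacity C = 1.20×10^8 J m⁻² K⁻¹ (given).
Net heat input Q = F Δt = 67.6 × (15.8 weeks × 6.048×10^5 s/week) = 6.46×10^8 J/m².
ΔT = Q / C = 6.46×10^8 / 1.20×10^8 = 5.38 K.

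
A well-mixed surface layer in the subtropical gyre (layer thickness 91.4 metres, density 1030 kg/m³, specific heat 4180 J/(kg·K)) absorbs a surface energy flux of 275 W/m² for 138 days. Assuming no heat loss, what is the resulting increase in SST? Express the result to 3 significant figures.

Areal heat capacity C = ρ c_p D = 1030 × 4180 × 91.4 = 3.94×10^8 J/(m²·K).
Net heat input Q = F Δt = 275 × (138 days × 86400 s/day) = 3.28×10^9 J/m².
ΔT = Q / C = 3.28×10^9 / 3.94×10^8 = 8.33 K.

8.33 K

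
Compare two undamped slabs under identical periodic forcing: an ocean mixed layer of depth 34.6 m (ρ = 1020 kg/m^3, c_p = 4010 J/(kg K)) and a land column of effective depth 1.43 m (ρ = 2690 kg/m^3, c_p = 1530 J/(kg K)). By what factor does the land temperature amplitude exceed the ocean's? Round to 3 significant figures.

24.0

C_ocean = 1020 × 4010 × 34.6 = 1.42×10^8 J/(m²·K).
C_land = 2690 × 1530 × 1.43 = 5.89×10^6 J/(m²·K).
Undamped amplitude ∝ 1/C, so A_land/A_ocean = C_ocean/C_land = 24.0.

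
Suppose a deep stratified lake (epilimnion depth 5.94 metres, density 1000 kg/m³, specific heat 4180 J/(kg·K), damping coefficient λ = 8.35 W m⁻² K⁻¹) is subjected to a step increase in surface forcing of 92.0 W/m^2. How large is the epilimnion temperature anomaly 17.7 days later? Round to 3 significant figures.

Areal heat capacity C = ρ c_p D = 1000 × 4180 × 5.94 = 2.48×10^7 J/(m^2 K).
τ = C / λ = 2.48×10^7 / 8.35 = 2.97×10^6 s.
Equilibrium anomaly ΔT_eq = F / λ = 92.0 / 8.35 = 11.0 K.
t = 17.7 days = 1.53×10^6 s, so t/τ = 0.514.
ΔT(t) = ΔT_eq (1 − e^(−t/τ)) = 11.0 × (1 − e^−0.514) = 4.43 K.

4.43 K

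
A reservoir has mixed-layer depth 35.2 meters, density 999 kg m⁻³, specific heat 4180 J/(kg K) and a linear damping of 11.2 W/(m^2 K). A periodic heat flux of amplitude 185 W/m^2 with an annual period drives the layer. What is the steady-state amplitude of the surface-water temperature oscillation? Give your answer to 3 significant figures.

Areal heat capacity C = ρ c_p D = 999 × 4180 × 35.2 = 1.47×10^8 J/(m²·K).
Angular frequency ω = 2π / T = 2π / 3.15×10^7 s = 1.99×10^-7 s⁻¹.
√((Cω)² + λ²) = √((29.3)² + 11.2²) = 31.4 W/(m²·K).
Amplitude A = F₀ / √((Cω)²+λ²) = 185 / 31.4 = 5.90 K.

5.90 K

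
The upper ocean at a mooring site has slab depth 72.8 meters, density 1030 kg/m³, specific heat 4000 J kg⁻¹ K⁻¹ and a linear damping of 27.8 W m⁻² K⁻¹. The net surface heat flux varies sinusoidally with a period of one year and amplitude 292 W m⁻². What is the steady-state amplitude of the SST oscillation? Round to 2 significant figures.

Areal heat capacity C = ρ c_p D = 1030 × 4000 × 72.8 = 3.00×10^8 J/(m²·K).
Angular frequency ω = 2π / T = 2π / 3.15×10^7 s = 1.99×10^-7 s⁻¹.
√((Cω)² + λ²) = √((59.8)² + 27.8²) = 65.9 W/(m²·K).
Amplitude A = F₀ / √((Cω)²+λ²) = 292 / 65.9 = 4.43 K.

4.4 K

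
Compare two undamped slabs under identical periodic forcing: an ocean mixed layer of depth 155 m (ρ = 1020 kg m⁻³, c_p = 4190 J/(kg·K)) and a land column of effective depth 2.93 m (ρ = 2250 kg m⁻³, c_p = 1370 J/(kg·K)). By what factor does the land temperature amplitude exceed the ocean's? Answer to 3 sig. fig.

73.3

C_ocean = 1020 × 4190 × 155 = 6.62×10^8 J/(m²·K).
C_land = 2250 × 1370 × 2.93 = 9.03×10^6 J/(m²·K).
Undamped amplitude ∝ 1/C, so A_land/A_ocean = C_ocean/C_land = 73.3.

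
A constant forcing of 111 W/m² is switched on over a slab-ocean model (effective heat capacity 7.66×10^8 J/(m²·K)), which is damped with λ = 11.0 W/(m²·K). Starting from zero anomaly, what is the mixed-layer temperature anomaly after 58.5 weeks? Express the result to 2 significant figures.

Areal heat capacity C = 7.66×10^8 J/(m²·K) (given).
τ = C / λ = 7.66×10^8 / 11.0 = 6.96×10^7 s.
Equilibrium anomaly ΔT_eq = F / λ = 111 / 11.0 = 10.1 K.
t = 58.5 weeks = 3.54×10^7 s, so t/τ = 0.508.
ΔT(t) = ΔT_eq (1 − e^(−t/τ)) = 10.1 × (1 − e^−0.508) = 4.02 K.

4.0 K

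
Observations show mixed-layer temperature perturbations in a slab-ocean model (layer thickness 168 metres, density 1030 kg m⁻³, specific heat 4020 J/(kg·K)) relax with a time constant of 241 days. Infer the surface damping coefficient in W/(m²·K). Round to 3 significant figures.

Areal heat capacity C = ρ c_p D = 1030 × 4020 × 168 = 6.96×10^8 J/(m^2 K).
τ = 241 days = 2.08×10^7 s.
λ = C / τ = 6.96×10^8 / 2.08×10^7 = 33.4 W/(m²·K).

33.4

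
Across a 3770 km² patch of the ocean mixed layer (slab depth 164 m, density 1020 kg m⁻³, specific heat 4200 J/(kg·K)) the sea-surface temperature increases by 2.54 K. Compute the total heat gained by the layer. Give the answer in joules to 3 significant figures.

6.73×10^18 J

Areal heat capacity C = ρ c_p D = 1020 × 4200 × 164 = 7.03×10^8 J m⁻² K⁻¹.
Heat per unit area: q = C ΔT = 7.03×10^8 × 2.54 = 1.78×10^9 J/m².
Total heat: Q = q × A = 1.78×10^9 × (3770 × 10⁶ m²) = 6.73×10^18 J.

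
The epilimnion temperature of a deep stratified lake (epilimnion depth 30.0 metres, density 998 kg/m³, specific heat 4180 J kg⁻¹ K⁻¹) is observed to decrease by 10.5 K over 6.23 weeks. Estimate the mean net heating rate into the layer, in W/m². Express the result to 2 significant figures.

-350

Areal heat capacity C = ρ c_p D = 998 × 4180 × 30.0 = 1.25×10^8 J m⁻² K⁻¹.
Required heat per unit area: Q = C ΔT = 1.25×10^8 × -10.5 = -1.31×10^9 J/m².
Flux F = Q / Δt = -1.31×10^9 / 3.77×10^6 s = -349 W/m².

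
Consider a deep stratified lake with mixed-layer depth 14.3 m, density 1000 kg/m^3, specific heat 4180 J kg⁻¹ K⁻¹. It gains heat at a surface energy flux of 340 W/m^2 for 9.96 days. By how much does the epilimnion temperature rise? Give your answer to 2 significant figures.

Areal heat capacity C = ρ c_p D = 1000 × 4180 × 14.3 = 5.98×10^7 J m⁻² K⁻¹.
Net heat input Q = F Δt = 340 × (9.96 days × 86400 s/day) = 2.93×10^8 J/m².
ΔT = Q / C = 2.93×10^8 / 5.98×10^7 = 4.89 K.

4.9 K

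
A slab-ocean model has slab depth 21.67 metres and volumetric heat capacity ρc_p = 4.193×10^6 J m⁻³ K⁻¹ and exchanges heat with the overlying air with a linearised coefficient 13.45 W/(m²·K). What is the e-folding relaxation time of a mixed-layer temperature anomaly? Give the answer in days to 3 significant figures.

78.2 days

Areal heat capacity C = ρc_p × D = 4.193×10^6 × 21.67 = 9.09×10^7 J/(m²·K).
Relaxation time τ = C / λ = 9.09×10^7 / 13.45 = 6.76×10^6 s.
In days: 6.76×10^6 s / (86400 s/day) = 78.2 days.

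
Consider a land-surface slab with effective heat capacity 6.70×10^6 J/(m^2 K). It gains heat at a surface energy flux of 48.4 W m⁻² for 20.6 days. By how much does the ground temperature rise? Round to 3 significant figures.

Areal heat capacity C = 6.70×10^6 J/(m^2 K) (given).
Net heat input Q = F Δt = 48.4 × (20.6 days × 86400 s/day) = 8.61×10^7 J/m².
ΔT = Q / C = 8.61×10^7 / 6.70×10^6 = 12.9 K.

12.9 K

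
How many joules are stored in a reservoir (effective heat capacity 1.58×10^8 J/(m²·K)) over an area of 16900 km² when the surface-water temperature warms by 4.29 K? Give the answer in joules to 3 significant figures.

1.15×10^19 J

Areal heat capacity C = 1.58×10^8 J/(m²·K) (given).
Heat per unit area: q = C ΔT = 1.58×10^8 × 4.29 = 6.78×10^8 J/m².
Total heat: Q = q × A = 6.78×10^8 × (16900 × 10⁶ m²) = 1.15×10^19 J.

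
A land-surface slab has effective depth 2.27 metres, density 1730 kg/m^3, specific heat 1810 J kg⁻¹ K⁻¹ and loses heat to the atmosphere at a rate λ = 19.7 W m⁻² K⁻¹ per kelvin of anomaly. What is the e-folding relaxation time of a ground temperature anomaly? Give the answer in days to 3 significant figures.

Areal heat capacity C = ρ c_p D = 1730 × 1810 × 2.27 = 7.11×10^6 J/(m²·K).
Relaxation time τ = C / λ = 7.11×10^6 / 19.7 = 3.61×10^5 s.
In days: 3.61×10^5 s / (86400 s/day) = 4.18 days.

4.18 days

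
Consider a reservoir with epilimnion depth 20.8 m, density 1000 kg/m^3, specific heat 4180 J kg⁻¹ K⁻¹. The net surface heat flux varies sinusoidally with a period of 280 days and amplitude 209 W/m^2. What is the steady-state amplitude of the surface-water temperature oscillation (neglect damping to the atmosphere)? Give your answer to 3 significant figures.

9.26 K

Areal heat capacity C = ρ c_p D = 1000 × 4180 × 20.8 = 8.69×10^7 J/(m²·K).
Angular frequency ω = 2π / T = 2π / 2.42×10^7 s = 2.60×10^-7 s⁻¹.
Cω = 8.69×10^7 × 2.60×10^-7 = 22.6 W/(m²·K).
Amplitude A = F₀ / (Cω) = 209 / 22.6 = 9.26 K.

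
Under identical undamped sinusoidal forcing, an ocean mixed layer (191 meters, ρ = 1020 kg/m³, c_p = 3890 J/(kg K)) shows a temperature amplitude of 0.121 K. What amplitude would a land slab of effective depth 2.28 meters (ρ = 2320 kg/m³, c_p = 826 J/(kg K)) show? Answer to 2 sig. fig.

21 K

C_ocean = 7.58×10^8 J/(m²·K); C_land = 4.37×10^6 J/(m²·K).
A ∝ 1/C ⇒ A_land = A_ocean × C_ocean/C_land = 0.121 × 173 = 21.0 K.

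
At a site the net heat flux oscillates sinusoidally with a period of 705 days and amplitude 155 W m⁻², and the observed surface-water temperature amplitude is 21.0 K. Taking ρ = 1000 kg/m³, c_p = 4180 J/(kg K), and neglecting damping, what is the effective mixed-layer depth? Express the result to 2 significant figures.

17 m

ω = 2π / 6.09×10^7 s = 1.03×10^-7 s⁻¹.
Required C = F₀ / (A ω) = 155 / (21.0 × 1.03×10^-7) = 7.16×10^7 J/(m²·K).
D = C / (ρ c_p) = 7.16×10^7 / (1000 × 4180) = 17.1 m.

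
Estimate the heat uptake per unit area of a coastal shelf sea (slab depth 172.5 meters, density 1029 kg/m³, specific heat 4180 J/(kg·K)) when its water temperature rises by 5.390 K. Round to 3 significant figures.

Areal heat capacity C = ρ c_p D = 1029 × 4180 × 172.5 = 7.42×10^8 J/(m^2 K).
ΔQ = C ΔT = 7.42×10^8 × 5.390 = 4.00×10^9 J/m².

4.00×10^9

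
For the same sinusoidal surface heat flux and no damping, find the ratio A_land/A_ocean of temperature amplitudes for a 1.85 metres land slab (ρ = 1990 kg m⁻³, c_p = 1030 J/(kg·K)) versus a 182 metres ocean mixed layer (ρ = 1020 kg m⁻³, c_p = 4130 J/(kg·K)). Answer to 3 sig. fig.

202

C_ocean = 1020 × 4130 × 182 = 7.67×10^8 J/(m²·K).
C_land = 1990 × 1030 × 1.85 = 3.79×10^6 J/(m²·K).
Undamped amplitude ∝ 1/C, so A_land/A_ocean = C_ocean/C_land = 202.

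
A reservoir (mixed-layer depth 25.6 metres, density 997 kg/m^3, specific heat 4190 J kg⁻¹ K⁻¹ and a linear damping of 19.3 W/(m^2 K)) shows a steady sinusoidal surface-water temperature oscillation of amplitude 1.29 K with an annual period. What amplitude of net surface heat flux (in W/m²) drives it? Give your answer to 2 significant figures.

37

Areal heat capacity C = ρ c_p D = 997 × 4190 × 25.6 = 1.07×10^8 J/(m²·K).
ω = 2π / 3.15×10^7 s = 1.99×10^-7 s⁻¹.
√((Cω)² + λ²) = √((21.3)² + 19.3²) = 28.7 W/(m²·K).
F₀ = A × √((Cω)²+λ²) = 1.29 × 28.7 = 37.1 W/m².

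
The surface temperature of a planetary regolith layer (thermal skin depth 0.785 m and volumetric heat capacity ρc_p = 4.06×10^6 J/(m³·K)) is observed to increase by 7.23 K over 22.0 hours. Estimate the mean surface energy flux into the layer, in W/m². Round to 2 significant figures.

Areal heat capacity C = ρc_p × D = 4.06×10^6 × 0.785 = 3.19×10^6 J m⁻² K⁻¹.
Required heat per unit area: Q = C ΔT = 3.19×10^6 × 7.23 = 2.30×10^7 J/m².
Flux F = Q / Δt = 2.30×10^7 / 79200 s = 291 W/m².

290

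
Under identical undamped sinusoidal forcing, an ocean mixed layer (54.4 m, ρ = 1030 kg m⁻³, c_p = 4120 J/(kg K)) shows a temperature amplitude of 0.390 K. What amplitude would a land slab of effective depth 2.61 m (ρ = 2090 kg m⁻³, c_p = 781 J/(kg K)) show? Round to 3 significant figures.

21.1 K

C_ocean = 2.31×10^8 J/(m²·K); C_land = 4.26×10^6 J/(m²·K).
A ∝ 1/C ⇒ A_land = A_ocean × C_ocean/C_land = 0.390 × 54.2 = 21.1 K.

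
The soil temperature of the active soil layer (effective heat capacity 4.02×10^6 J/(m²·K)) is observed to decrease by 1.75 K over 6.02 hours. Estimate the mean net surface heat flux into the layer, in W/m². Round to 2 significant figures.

-320

Areal heat capacity C = 4.02×10^6 J/(m²·K) (given).
Required heat per unit area: Q = C ΔT = 4.02×10^6 × -1.75 = -7.04×10^6 J/m².
Flux F = Q / Δt = -7.04×10^6 / 21700 s = -325 W/m².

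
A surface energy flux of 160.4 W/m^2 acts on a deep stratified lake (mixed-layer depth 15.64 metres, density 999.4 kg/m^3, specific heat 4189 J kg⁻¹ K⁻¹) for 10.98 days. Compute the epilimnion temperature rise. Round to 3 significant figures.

Areal heat capacity C = ρ c_p D = 999.4 × 4189 × 15.64 = 6.55×10^7 J/(m^2 K).
Net heat input Q = F Δt = 160.4 × (10.98 days × 86400 s/day) = 1.52×10^8 J/m².
ΔT = Q / C = 1.52×10^8 / 6.55×10^7 = 2.32 K.

2.32 K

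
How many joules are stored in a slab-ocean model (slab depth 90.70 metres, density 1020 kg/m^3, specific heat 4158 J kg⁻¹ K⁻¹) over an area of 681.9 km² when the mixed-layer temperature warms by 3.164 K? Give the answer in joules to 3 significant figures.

Areal heat capacity C = ρ c_p D = 1020 × 4158 × 90.70 = 3.85×10^8 J/(m²·K).
Heat per unit area: q = C ΔT = 3.85×10^8 × 3.164 = 1.22×10^9 J/m².
Total heat: Q = q × A = 1.22×10^9 × (681.9 × 10⁶ m²) = 8.30×10^17 J.

8.30×10^17 J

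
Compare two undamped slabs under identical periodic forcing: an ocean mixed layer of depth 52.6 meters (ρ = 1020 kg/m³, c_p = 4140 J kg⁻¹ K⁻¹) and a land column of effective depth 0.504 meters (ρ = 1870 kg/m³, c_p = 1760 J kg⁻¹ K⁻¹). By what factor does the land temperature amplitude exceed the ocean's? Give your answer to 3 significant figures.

C_ocean = 1020 × 4140 × 52.6 = 2.22×10^8 J/(m²·K).
C_land = 1870 × 1760 × 0.504 = 1.66×10^6 J/(m²·K).
Undamped amplitude ∝ 1/C, so A_land/A_ocean = C_ocean/C_land = 134.

134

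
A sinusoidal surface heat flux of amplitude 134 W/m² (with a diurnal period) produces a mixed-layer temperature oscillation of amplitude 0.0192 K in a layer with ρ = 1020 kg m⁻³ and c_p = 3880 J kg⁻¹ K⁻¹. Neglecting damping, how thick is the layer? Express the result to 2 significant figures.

24 m

ω = 2π / 86400 s = 7.27×10^-5 s⁻¹.
Required C = F₀ / (A ω) = 134 / (0.0192 × 7.27×10^-5) = 9.60×10^7 J/(m²·K).
D = C / (ρ c_p) = 9.60×10^7 / (1020 × 3880) = 24.2 m.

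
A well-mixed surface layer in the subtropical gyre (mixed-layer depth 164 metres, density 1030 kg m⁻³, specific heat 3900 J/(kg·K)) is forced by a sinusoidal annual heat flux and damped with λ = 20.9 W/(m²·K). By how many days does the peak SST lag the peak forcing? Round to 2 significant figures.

82 days

Areal heat capacity C = ρ c_p D = 1030 × 3900 × 164 = 6.59×10^8 J/(m²·K).
ω = 2π / 3.15×10^7 s = 1.99×10^-7 s⁻¹.
Phase lag φ = arctan(Cω/λ) = arctan(131/20.9) = 1.41 rad.
Time lag = φ / ω = 1.41 / 1.99×10^-7 = 7.09×10^6 s = 82.1 days.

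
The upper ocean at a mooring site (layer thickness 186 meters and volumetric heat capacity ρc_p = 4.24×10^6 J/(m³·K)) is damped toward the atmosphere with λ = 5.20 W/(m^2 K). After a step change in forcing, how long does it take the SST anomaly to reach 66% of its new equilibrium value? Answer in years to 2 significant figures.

5.2 years

Areal heat capacity C = ρc_p × D = 4.24×10^6 × 186 = 7.89×10^8 J/(m²·K).
τ = C / λ = 7.89×10^8 / 5.20 = 1.52×10^8 s.
Fraction reached: 1 − e^(−t/τ) = 0.66 ⇒ t = −τ ln(1 − 0.66) = τ × 1.08.
t = 1.64×10^8 s = 5.18 years.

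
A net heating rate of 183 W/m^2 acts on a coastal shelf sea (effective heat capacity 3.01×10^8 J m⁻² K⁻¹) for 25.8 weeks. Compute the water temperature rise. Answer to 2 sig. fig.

9.5 K

Areal heat capacity C = 3.01×10^8 J m⁻² K⁻¹ (given).
Net heat input Q = F Δt = 183 × (25.8 weeks × 6.048×10^5 s/week) = 2.86×10^9 J/m².
ΔT = Q / C = 2.86×10^9 / 3.01×10^8 = 9.49 K.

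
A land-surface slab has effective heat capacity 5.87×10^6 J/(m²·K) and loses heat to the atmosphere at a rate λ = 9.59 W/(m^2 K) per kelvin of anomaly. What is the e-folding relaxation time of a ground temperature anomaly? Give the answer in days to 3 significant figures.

7.08 days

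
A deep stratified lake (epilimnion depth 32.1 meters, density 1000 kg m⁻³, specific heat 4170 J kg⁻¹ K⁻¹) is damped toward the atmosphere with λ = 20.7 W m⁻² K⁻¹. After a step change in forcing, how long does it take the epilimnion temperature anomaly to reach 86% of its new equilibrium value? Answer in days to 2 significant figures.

Areal heat capacity C = ρ c_p D = 1000 × 4170 × 32.1 = 1.34×10^8 J/(m²·K).
τ = C / λ = 1.34×10^8 / 20.7 = 6.47×10^6 s.
Fraction reached: 1 − e^(−t/τ) = 0.86 ⇒ t = −τ ln(1 − 0.86) = τ × 1.97.
t = 1.27×10^7 s = 147 days.

150 days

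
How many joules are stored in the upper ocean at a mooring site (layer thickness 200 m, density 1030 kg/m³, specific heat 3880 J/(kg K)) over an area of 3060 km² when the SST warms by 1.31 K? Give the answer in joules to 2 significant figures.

3.2×10^18 J

Areal heat capacity C = ρ c_p D = 1030 × 3880 × 200 = 7.99×10^8 J m⁻² K⁻¹.
Heat per unit area: q = C ΔT = 7.99×10^8 × 1.31 = 1.05×10^9 J/m².
Total heat: Q = q × A = 1.05×10^9 × (3060 × 10⁶ m²) = 3.20×10^18 J.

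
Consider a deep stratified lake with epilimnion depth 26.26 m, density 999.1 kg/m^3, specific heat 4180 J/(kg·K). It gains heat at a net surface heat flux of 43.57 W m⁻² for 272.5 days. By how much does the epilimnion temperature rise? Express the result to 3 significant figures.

Areal heat capacity C = ρ c_p D = 999.1 × 4180 × 26.26 = 1.10×10^8 J m⁻² K⁻¹.
Net heat input Q = F Δt = 43.57 × (272.5 days × 86400 s/day) = 1.03×10^9 J/m².
ΔT = Q / C = 1.03×10^9 / 1.10×10^8 = 9.35 K.

9.35 K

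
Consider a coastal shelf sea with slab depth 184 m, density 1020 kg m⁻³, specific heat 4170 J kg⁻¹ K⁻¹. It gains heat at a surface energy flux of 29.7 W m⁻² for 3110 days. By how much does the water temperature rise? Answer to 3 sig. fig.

Areal heat capacity C = ρ c_p D = 1020 × 4170 × 184 = 7.83×10^8 J/(m^2 K).
Net heat input Q = F Δt = 29.7 × (3110 days × 86400 s/day) = 7.98×10^9 J/m².
ΔT = Q / C = 7.98×10^9 / 7.83×10^8 = 10.2 K.

10.2 K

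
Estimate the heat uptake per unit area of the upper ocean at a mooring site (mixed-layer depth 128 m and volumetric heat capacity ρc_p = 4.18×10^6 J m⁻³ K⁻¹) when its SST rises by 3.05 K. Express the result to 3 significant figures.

Areal heat capacity C = ρc_p × D = 4.18×10^6 × 128 = 5.35×10^8 J m⁻² K⁻¹.
ΔQ = C ΔT = 5.35×10^8 × 3.05 = 1.63×10^9 J/m².

1.63×10^9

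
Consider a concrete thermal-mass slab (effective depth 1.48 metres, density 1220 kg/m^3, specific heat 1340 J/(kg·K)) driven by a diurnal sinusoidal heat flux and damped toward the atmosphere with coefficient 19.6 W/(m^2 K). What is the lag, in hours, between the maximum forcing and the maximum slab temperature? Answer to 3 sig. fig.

5.58 hours

Areal heat capacity C = ρ c_p D = 1220 × 1340 × 1.48 = 2.42×10^6 J/(m^2 K).
ω = 2π / 86400 s = 7.27×10^-5 s⁻¹.
Phase lag φ = arctan(Cω/λ) = arctan(176/19.6) = 1.46 rad.
Time lag = φ / ω = 1.46 / 7.27×10^-5 = 20100 s = 5.58 hours.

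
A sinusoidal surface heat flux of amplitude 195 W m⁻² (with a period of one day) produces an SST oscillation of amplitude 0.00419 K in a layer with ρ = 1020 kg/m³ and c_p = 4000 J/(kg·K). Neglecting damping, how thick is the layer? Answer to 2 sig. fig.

160 m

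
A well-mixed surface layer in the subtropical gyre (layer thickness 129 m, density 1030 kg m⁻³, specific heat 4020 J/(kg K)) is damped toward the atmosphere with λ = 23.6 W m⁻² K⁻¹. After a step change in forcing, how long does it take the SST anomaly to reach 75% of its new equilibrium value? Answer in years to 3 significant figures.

Areal heat capacity C = ρ c_p D = 1030 × 4020 × 129 = 5.34×10^8 J/(m²·K).
τ = C / λ = 5.34×10^8 / 23.6 = 2.26×10^7 s.
Fraction reached: 1 − e^(−t/τ) = 0.75 ⇒ t = −τ ln(1 − 0.75) = τ × 1.39.
t = 3.14×10^7 s = 0.994 years.

0.994 years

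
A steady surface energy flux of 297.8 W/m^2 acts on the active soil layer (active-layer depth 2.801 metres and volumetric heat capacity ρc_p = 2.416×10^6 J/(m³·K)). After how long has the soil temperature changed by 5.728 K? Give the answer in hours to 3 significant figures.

36.2 hours

Areal heat capacity C = ρc_p × D = 2.416×10^6 × 2.801 = 6.77×10^6 J m⁻² K⁻¹.
Time required: Δt = C ΔT / F = 6.77×10^6 × 5.728 / 297.8 = 1.30×10^5 s.
In hours: 1.30×10^5 s / (3600 s/hour) = 36.2 hours.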